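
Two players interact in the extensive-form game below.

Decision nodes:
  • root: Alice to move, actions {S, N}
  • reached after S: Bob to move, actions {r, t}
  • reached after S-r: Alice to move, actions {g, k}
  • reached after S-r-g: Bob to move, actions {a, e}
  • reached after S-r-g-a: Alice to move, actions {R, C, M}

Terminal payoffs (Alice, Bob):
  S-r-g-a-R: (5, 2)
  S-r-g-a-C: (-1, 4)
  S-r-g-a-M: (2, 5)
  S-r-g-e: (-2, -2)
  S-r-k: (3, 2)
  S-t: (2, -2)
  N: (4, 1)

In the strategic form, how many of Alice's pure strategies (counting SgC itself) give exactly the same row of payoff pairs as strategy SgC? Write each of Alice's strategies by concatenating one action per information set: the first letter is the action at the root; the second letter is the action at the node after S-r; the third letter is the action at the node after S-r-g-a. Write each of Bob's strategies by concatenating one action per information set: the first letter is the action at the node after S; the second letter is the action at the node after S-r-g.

1

Row for SgC (columns ra, re, ta, te): (-1,4) (-2,-2) (2,-2) (2,-2).
Every one of Alice's information sets is on the play path for some reply by Bob when Alice follows SgC.
Changing the action at any of them therefore changes at least one column, so only SgC itself gives this row.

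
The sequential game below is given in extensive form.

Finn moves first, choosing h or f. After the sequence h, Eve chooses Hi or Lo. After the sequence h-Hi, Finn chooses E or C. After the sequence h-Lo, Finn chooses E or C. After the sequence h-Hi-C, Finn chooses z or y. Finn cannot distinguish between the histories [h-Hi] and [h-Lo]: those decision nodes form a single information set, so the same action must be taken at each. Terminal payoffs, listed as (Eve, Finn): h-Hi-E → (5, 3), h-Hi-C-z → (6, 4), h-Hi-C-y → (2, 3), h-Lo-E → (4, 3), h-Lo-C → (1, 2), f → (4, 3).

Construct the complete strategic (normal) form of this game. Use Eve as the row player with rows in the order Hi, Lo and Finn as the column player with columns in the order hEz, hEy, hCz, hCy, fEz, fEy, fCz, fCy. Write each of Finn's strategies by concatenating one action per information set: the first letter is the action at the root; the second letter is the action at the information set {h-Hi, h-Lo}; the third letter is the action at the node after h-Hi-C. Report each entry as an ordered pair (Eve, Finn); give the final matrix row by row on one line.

Hi: (5,3) (5,3) (6,4) (2,3) (4,3) (4,3) (4,3) (4,3) | Lo: (4,3) (4,3) (1,2) (1,2) (4,3) (4,3) (4,3) (4,3)

Row Hi: hEz→(5,3), hEy→(5,3), hCz→(6,4), hCy→(2,3), fEz→(4,3), fEy→(4,3), fCz→(4,3), fCy→(4,3)
Row Lo: hEz→(4,3), hEy→(4,3), hCz→(1,2), hCy→(1,2), fEz→(4,3), fEy→(4,3), fCz→(4,3), fCy→(4,3)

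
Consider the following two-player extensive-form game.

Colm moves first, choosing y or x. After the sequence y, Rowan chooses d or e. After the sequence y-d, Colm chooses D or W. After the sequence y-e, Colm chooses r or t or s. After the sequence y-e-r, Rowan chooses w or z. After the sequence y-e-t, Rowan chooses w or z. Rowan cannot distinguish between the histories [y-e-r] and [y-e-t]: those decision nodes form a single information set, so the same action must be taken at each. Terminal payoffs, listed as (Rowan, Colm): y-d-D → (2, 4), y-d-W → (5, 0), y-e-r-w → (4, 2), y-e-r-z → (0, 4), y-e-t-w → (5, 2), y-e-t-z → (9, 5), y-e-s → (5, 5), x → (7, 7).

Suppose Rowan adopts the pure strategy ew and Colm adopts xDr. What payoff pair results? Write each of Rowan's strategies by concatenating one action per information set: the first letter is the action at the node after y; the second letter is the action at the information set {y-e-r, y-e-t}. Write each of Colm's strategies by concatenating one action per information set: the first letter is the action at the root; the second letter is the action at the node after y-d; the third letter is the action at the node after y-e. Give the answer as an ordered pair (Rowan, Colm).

Trace the play path from the root:
  Colm plays x
→ terminal payoff (7, 7).
(Rowan's choice at the node after y is never reached on this path, so it doesn't affect the outcome.)

(7, 7)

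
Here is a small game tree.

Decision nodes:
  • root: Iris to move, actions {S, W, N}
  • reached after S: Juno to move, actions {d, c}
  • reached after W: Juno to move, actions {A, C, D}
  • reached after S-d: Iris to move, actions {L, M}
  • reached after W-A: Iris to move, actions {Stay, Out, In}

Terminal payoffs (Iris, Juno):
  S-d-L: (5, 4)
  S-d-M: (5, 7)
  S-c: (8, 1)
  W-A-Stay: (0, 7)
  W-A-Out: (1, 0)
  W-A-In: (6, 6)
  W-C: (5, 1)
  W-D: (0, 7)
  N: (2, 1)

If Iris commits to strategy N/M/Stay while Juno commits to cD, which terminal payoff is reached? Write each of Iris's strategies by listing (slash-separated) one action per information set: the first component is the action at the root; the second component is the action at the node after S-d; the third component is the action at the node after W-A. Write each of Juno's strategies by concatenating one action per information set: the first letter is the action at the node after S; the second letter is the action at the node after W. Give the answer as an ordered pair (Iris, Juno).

Trace the play path from the root:
  Iris plays N
→ terminal payoff (2, 1).
(Iris's choice at the node after S-d is never reached on this path, so it doesn't affect the outcome.)

(2, 1)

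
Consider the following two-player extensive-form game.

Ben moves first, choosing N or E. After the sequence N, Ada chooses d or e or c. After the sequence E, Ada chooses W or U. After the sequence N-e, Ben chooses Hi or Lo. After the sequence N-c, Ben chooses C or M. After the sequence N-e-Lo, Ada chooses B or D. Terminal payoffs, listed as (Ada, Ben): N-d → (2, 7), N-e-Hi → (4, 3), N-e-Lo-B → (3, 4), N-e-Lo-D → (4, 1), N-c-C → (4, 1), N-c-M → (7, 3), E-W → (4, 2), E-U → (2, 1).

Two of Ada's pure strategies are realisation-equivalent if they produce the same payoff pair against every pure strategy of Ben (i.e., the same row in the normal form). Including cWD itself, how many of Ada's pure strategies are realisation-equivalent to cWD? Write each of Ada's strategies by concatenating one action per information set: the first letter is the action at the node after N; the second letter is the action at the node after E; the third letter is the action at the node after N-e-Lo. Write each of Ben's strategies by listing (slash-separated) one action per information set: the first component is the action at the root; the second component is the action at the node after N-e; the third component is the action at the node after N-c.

2

Row for cWD (columns N/Hi/C, N/Hi/M, N/Lo/C, N/Lo/M, E/Hi/C, E/Hi/M, E/Lo/C, E/Lo/M): (4,1) (7,3) (4,1) (7,3) (4,2) (4,2) (4,2) (4,2).
Under cWD, Ada's choice at the node after N-e-Lo can never be reached regardless of what Ben does, so varying those choices leaves every outcome unchanged.
Holding the reachable choices fixed and varying the unreachable one freely already gives 2 equivalent strategies.
No other strategy reproduces this row, so those 2 are the full class: cWB, cWD.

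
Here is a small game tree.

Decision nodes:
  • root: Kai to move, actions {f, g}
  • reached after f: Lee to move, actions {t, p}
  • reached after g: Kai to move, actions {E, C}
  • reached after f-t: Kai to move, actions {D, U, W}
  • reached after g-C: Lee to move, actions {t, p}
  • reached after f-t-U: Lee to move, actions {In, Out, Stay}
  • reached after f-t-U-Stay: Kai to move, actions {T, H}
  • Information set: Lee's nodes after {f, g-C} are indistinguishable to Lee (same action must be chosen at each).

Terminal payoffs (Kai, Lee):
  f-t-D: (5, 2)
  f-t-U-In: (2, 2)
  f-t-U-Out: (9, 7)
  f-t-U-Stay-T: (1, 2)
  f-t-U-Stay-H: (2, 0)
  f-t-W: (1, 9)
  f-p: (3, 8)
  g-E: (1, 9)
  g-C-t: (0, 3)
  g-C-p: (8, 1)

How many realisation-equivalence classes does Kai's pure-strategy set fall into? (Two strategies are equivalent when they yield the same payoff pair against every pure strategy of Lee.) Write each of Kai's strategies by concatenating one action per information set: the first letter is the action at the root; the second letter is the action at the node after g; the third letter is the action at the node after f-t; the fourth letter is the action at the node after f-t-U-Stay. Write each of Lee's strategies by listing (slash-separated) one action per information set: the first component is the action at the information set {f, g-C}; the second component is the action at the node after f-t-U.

Kai has 24 pure strategies: fEDT, fEDH, fEUT, fEUH, fEWT, fEWH, fCDT, fCDH, fCUT, fCUH, fCWT, fCWH, gEDT, gEDH, gEUT, gEUH, gEWT, gEWH, gCDT, gCDH, gCUT, gCUH, gCWT, gCWH. Columns: t/In, t/Out, t/Stay, p/In, p/Out, p/Stay.
{fEDT, fEDH, fCDT, fCDH} → row (5,2) (5,2) (5,2) (3,8) (3,8) (3,8)
{fEUT, fCUT} → row (2,2) (9,7) (1,2) (3,8) (3,8) (3,8)
{fEUH, fCUH} → row (2,2) (9,7) (2,0) (3,8) (3,8) (3,8)
{fEWT, fEWH, fCWT, fCWH} → row (1,9) (1,9) (1,9) (3,8) (3,8) (3,8)
{gEDT, gEDH, gEUT, gEUH, gEWT, gEWH} → row (1,9) (1,9) (1,9) (1,9) (1,9) (1,9)
{gCDT, gCDH, gCUT, gCUH, gCWT, gCWH} → row (0,3) (0,3) (0,3) (8,1) (8,1) (8,1)
That's 6 distinct rows out of 24 strategies.

6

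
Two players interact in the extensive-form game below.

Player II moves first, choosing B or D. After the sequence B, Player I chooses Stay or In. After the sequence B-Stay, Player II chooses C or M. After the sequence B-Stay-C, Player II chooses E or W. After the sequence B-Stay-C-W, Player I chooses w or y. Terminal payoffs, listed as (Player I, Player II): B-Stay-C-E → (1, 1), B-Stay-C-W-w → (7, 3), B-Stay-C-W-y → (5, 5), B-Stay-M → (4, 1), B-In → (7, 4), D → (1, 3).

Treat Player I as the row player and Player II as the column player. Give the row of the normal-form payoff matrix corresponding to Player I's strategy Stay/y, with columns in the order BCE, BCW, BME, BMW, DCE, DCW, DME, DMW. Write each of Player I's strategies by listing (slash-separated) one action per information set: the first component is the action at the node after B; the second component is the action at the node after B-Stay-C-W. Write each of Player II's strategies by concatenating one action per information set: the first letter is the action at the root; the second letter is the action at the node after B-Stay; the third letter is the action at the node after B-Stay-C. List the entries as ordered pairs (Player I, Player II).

(1,1) (5,5) (4,1) (4,1) (1,3) (1,3) (1,3) (1,3)

vs BCE: Player II plays B → Player I plays Stay at [B] → Player II plays C at [B-Stay] → Player II plays E at [B-Stay-C] → (1, 1)
vs BCW: Player II plays B → Player I plays Stay at [B] → Player II plays C at [B-Stay] → Player II plays W at [B-Stay-C] → Player I plays y at [B-Stay-C-W] → (5, 5)
vs BME: Player II plays B → Player I plays Stay at [B] → Player II plays M at [B-Stay] → (4, 1)
vs BMW: Player II plays B → Player I plays Stay at [B] → Player II plays M at [B-Stay] → (4, 1)
vs DCE: Player II plays D → (1, 3)
vs DCW: Player II plays D → (1, 3)
vs DME: Player II plays D → (1, 3)
vs DMW: Player II plays D → (1, 3)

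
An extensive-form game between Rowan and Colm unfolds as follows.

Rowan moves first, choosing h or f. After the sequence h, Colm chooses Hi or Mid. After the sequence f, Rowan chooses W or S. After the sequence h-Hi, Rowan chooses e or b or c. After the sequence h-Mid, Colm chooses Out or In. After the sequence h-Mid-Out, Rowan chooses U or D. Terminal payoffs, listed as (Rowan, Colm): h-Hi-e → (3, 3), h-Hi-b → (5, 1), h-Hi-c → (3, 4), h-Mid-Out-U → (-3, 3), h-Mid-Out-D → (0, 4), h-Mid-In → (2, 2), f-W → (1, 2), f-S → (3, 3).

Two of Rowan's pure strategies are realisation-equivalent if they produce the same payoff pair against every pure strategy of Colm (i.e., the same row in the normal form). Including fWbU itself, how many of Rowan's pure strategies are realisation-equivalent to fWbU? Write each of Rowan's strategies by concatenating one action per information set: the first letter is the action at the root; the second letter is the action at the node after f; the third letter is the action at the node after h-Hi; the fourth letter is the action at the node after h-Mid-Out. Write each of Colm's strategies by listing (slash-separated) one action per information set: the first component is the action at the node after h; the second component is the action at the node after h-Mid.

Row for fWbU (columns Hi/Out, Hi/In, Mid/Out, Mid/In): (1,2) (1,2) (1,2) (1,2).
Under fWbU, Rowan's choice at the node after h-Hi and at the node after h-Mid-Out can never be reached regardless of what Colm does, so varying those choices leaves every outcome unchanged.
Holding the reachable choices fixed and varying the unreachable ones freely already gives 3 × 2 = 6 equivalent strategies.
No other strategy reproduces this row, so those 6 are the full class: fWeU, fWeD, fWbU, fWbD, fWcU, fWcD.

6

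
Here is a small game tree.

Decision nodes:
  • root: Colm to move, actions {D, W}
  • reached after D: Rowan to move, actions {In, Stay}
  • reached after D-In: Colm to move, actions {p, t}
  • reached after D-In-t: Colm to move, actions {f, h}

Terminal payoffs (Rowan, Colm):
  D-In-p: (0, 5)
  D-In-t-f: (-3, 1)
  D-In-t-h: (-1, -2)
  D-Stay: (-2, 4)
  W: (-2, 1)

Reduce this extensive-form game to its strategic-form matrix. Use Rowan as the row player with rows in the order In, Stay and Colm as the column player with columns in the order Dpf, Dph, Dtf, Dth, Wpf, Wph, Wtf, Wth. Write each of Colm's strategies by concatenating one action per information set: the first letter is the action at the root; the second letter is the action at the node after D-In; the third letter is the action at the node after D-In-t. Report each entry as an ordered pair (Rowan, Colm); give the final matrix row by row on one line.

Row In: Dpf→(0,5), Dph→(0,5), Dtf→(-3,1), Dth→(-1,-2), Wpf→(-2,1), Wph→(-2,1), Wtf→(-2,1), Wth→(-2,1)
Row Stay: Dpf→(-2,4), Dph→(-2,4), Dtf→(-2,4), Dth→(-2,4), Wpf→(-2,1), Wph→(-2,1), Wtf→(-2,1), Wth→(-2,1)

In: (0,5) (0,5) (-3,1) (-1,-2) (-2,1) (-2,1) (-2,1) (-2,1) | Stay: (-2,4) (-2,4) (-2,4) (-2,4) (-2,1) (-2,1) (-2,1) (-2,1)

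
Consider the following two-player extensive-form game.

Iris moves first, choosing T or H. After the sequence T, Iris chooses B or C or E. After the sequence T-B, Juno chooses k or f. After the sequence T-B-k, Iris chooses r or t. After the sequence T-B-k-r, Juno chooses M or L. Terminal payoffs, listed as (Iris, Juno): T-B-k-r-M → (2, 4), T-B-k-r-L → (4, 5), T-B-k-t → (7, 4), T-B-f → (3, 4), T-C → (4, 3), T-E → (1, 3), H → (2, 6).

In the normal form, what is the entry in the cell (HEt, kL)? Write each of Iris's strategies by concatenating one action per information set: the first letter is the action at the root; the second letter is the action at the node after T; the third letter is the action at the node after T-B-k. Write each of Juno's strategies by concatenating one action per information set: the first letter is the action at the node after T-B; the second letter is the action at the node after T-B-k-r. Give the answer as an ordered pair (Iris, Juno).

(2, 6)

Trace the play path from the root:
  Iris plays H
→ terminal payoff (2, 6).
(Iris's choice at the node after T is never reached on this path, so it doesn't affect the outcome.)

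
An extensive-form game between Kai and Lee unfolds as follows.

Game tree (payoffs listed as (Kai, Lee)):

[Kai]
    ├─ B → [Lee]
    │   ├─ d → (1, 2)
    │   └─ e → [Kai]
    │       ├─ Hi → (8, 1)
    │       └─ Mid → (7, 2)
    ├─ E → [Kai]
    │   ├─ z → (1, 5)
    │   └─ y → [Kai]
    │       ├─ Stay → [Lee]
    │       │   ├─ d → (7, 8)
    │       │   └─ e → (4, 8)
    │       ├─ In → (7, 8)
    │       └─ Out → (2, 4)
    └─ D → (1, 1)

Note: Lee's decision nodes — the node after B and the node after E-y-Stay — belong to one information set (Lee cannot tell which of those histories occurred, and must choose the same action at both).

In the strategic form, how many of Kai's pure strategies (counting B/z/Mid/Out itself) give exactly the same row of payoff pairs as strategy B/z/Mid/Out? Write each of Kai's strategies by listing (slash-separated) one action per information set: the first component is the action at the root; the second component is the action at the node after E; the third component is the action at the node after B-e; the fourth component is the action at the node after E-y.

6

Row for B/z/Mid/Out (columns d, e): (1,2) (7,2).
Under B/z/Mid/Out, Kai's choice at the node after E and at the node after E-y can never be reached regardless of what Lee does, so varying those choices leaves every outcome unchanged.
Holding the reachable choices fixed and varying the unreachable ones freely already gives 2 × 3 = 6 equivalent strategies.
No other strategy reproduces this row, so those 6 are the full class: B/z/Mid/Stay, B/z/Mid/In, B/z/Mid/Out, B/y/Mid/Stay, B/y/Mid/In, B/y/Mid/Out.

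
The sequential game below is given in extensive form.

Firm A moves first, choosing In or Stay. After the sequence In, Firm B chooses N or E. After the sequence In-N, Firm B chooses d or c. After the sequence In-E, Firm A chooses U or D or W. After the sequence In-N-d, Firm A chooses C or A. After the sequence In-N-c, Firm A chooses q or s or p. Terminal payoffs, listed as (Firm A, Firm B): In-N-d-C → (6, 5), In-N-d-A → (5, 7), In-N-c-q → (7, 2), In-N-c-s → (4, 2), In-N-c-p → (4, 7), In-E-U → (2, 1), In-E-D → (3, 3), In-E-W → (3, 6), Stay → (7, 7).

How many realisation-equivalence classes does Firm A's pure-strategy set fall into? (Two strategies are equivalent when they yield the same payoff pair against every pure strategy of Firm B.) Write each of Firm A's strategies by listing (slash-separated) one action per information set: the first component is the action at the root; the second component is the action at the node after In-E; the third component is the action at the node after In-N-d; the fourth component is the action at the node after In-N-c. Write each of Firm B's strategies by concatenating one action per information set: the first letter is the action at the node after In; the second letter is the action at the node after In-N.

Firm A has 36 pure strategies: In/U/C/q, In/U/C/s, In/U/C/p, In/U/A/q, In/U/A/s, In/U/A/p, In/D/C/q, In/D/C/s, In/D/C/p, In/D/A/q, In/D/A/s, In/D/A/p, In/W/C/q, In/W/C/s, In/W/C/p, In/W/A/q, In/W/A/s, In/W/A/p, Stay/U/C/q, Stay/U/C/s, Stay/U/C/p, Stay/U/A/q, Stay/U/A/s, Stay/U/A/p, Stay/D/C/q, Stay/D/C/s, Stay/D/C/p, Stay/D/A/q, Stay/D/A/s, Stay/D/A/p, Stay/W/C/q, Stay/W/C/s, Stay/W/C/p, Stay/W/A/q, Stay/W/A/s, Stay/W/A/p. Columns: Nd, Nc, Ed, Ec.
{In/U/C/q} → row (6,5) (7,2) (2,1) (2,1)
{In/U/C/s} → row (6,5) (4,2) (2,1) (2,1)
{In/U/C/p} → row (6,5) (4,7) (2,1) (2,1)
{In/U/A/q} → row (5,7) (7,2) (2,1) (2,1)
{In/U/A/s} → row (5,7) (4,2) (2,1) (2,1)
{In/U/A/p} → row (5,7) (4,7) (2,1) (2,1)
{In/D/C/q} → row (6,5) (7,2) (3,3) (3,3)
{In/D/C/s} → row (6,5) (4,2) (3,3) (3,3)
{In/D/C/p} → row (6,5) (4,7) (3,3) (3,3)
{In/D/A/q} → row (5,7) (7,2) (3,3) (3,3)
{In/D/A/s} → row (5,7) (4,2) (3,3) (3,3)
{In/D/A/p} → row (5,7) (4,7) (3,3) (3,3)
{In/W/C/q} → row (6,5) (7,2) (3,6) (3,6)
{In/W/C/s} → row (6,5) (4,2) (3,6) (3,6)
{In/W/C/p} → row (6,5) (4,7) (3,6) (3,6)
{In/W/A/q} → row (5,7) (7,2) (3,6) (3,6)
{In/W/A/s} → row (5,7) (4,2) (3,6) (3,6)
{In/W/A/p} → row (5,7) (4,7) (3,6) (3,6)
{Stay/U/C/q, Stay/U/C/s, Stay/U/C/p, Stay/U/A/q, Stay/U/A/s, Stay/U/A/p, Stay/D/C/q, Stay/D/C/s, Stay/D/C/p, Stay/D/A/q, Stay/D/A/s, Stay/D/A/p, Stay/W/C/q, Stay/W/C/s, Stay/W/C/p, Stay/W/A/q, Stay/W/A/s, Stay/W/A/p} → row (7,7) (7,7) (7,7) (7,7)
That's 19 distinct rows out of 36 strategies.

19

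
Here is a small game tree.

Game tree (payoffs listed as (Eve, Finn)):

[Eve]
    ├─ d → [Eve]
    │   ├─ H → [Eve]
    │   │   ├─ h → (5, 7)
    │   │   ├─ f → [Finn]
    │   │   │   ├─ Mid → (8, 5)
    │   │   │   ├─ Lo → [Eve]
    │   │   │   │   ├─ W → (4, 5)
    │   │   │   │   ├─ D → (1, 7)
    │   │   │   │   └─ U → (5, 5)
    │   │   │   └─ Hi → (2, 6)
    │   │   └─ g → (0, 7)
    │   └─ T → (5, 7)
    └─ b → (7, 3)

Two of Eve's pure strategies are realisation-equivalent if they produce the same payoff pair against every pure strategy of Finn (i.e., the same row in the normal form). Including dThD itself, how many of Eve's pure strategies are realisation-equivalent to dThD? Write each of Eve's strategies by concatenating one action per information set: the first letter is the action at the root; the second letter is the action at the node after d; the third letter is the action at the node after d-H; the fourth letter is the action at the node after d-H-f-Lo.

12

Row for dThD (columns Mid, Lo, Hi): (5,7) (5,7) (5,7).
Under dThD, Eve's choice at the node after d-H and at the node after d-H-f-Lo can never be reached regardless of what Finn does, so varying those choices leaves every outcome unchanged.
Holding the reachable choices fixed and varying the unreachable ones freely already gives 3 × 3 = 9 equivalent strategies.
Checking the remaining rows, dHhW, dHhD, dHhU also happen to give the same payoffs in every column, bringing the total to 12: dHhW, dHhD, dHhU, dThW, dThD, dThU, dTfW, dTfD, dTfU, dTgW, dTgD, dTgU.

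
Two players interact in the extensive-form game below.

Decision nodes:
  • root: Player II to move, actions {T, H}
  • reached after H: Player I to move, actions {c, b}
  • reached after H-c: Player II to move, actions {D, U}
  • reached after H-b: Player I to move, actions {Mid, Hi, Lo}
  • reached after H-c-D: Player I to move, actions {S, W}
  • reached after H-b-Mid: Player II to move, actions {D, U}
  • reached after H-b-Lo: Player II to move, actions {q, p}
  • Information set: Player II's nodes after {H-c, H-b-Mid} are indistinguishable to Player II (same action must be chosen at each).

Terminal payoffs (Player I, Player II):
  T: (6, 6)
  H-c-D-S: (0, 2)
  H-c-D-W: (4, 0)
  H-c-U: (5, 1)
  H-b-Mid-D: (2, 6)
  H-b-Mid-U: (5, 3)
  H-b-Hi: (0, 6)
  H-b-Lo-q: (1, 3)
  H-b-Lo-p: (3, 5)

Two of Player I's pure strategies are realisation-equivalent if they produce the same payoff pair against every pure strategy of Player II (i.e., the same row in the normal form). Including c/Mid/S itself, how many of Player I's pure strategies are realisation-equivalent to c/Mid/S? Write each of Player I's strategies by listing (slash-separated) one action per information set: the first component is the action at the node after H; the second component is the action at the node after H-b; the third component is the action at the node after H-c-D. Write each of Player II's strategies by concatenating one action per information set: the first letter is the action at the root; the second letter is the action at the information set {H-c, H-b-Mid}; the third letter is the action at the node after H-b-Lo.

3

Row for c/Mid/S (columns TDq, TDp, TUq, TUp, HDq, HDp, HUq, HUp): (6,6) (6,6) (6,6) (6,6) (0,2) (0,2) (5,1) (5,1).
Under c/Mid/S, Player I's choice at the node after H-b can never be reached regardless of what Player II does, so varying those choices leaves every outcome unchanged.
Holding the reachable choices fixed and varying the unreachable one freely already gives 3 equivalent strategies.
No other strategy reproduces this row, so those 3 are the full class: c/Mid/S, c/Hi/S, c/Lo/S.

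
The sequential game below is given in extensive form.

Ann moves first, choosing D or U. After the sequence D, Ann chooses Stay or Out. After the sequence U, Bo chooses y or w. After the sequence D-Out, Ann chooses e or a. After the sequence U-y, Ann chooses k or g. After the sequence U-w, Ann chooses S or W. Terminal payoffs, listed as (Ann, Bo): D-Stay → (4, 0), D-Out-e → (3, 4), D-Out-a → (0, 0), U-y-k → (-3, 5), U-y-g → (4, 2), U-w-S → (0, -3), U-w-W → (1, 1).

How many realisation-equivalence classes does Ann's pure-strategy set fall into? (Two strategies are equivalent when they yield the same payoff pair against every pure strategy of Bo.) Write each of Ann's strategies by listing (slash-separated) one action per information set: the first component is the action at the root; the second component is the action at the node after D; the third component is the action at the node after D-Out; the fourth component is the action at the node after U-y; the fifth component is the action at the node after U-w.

7

Ann has 32 pure strategies: D/Stay/e/k/S, D/Stay/e/k/W, D/Stay/e/g/S, D/Stay/e/g/W, D/Stay/a/k/S, D/Stay/a/k/W, D/Stay/a/g/S, D/Stay/a/g/W, D/Out/e/k/S, D/Out/e/k/W, D/Out/e/g/S, D/Out/e/g/W, D/Out/a/k/S, D/Out/a/k/W, D/Out/a/g/S, D/Out/a/g/W, U/Stay/e/k/S, U/Stay/e/k/W, U/Stay/e/g/S, U/Stay/e/g/W, U/Stay/a/k/S, U/Stay/a/k/W, U/Stay/a/g/S, U/Stay/a/g/W, U/Out/e/k/S, U/Out/e/k/W, U/Out/e/g/S, U/Out/e/g/W, U/Out/a/k/S, U/Out/a/k/W, U/Out/a/g/S, U/Out/a/g/W. Columns: y, w.
{D/Stay/e/k/S, D/Stay/e/k/W, D/Stay/e/g/S, D/Stay/e/g/W, D/Stay/a/k/S, D/Stay/a/k/W, D/Stay/a/g/S, D/Stay/a/g/W} → row (4,0) (4,0)
{D/Out/e/k/S, D/Out/e/k/W, D/Out/e/g/S, D/Out/e/g/W} → row (3,4) (3,4)
{D/Out/a/k/S, D/Out/a/k/W, D/Out/a/g/S, D/Out/a/g/W} → row (0,0) (0,0)
{U/Stay/e/k/S, U/Stay/a/k/S, U/Out/e/k/S, U/Out/a/k/S} → row (-3,5) (0,-3)
{U/Stay/e/k/W, U/Stay/a/k/W, U/Out/e/k/W, U/Out/a/k/W} → row (-3,5) (1,1)
{U/Stay/e/g/S, U/Stay/a/g/S, U/Out/e/g/S, U/Out/a/g/S} → row (4,2) (0,-3)
{U/Stay/e/g/W, U/Stay/a/g/W, U/Out/e/g/W, U/Out/a/g/W} → row (4,2) (1,1)
That's 7 distinct rows out of 32 strategies.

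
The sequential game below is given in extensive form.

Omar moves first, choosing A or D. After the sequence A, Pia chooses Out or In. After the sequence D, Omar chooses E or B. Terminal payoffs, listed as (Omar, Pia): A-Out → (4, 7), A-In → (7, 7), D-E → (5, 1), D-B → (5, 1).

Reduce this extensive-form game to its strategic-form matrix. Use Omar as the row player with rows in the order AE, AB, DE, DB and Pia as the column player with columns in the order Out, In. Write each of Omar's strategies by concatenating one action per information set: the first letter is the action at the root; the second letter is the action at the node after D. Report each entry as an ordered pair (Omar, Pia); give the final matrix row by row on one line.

AE: (4,7) (7,7) | AB: (4,7) (7,7) | DE: (5,1) (5,1) | DB: (5,1) (5,1)

          Out       In
  AE    (4,7)    (7,7)
  AB    (4,7)    (7,7)
  DE    (5,1)    (5,1)
  DB    (5,1)    (5,1)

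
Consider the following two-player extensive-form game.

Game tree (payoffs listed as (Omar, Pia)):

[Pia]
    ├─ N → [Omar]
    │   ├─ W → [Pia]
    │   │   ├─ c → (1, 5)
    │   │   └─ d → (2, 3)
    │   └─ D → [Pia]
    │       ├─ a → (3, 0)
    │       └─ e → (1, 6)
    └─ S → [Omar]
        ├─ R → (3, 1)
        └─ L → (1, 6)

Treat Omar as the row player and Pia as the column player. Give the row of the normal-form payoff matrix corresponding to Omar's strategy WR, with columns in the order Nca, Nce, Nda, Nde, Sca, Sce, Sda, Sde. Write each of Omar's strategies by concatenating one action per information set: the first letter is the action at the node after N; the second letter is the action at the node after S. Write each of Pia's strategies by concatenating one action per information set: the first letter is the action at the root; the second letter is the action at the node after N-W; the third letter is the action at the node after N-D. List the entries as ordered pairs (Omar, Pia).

(1,5) (1,5) (2,3) (2,3) (3,1) (3,1) (3,1) (3,1)

vs Nca: Pia plays N → Omar plays W at [N] → Pia plays c at [N-W] → (1, 5)
vs Nce: Pia plays N → Omar plays W at [N] → Pia plays c at [N-W] → (1, 5)
vs Nda: Pia plays N → Omar plays W at [N] → Pia plays d at [N-W] → (2, 3)
vs Nde: Pia plays N → Omar plays W at [N] → Pia plays d at [N-W] → (2, 3)
vs Sca: Pia plays S → Omar plays R at [S] → (3, 1)
vs Sce: Pia plays S → Omar plays R at [S] → (3, 1)
vs Sda: Pia plays S → Omar plays R at [S] → (3, 1)
vs Sde: Pia plays S → Omar plays R at [S] → (3, 1)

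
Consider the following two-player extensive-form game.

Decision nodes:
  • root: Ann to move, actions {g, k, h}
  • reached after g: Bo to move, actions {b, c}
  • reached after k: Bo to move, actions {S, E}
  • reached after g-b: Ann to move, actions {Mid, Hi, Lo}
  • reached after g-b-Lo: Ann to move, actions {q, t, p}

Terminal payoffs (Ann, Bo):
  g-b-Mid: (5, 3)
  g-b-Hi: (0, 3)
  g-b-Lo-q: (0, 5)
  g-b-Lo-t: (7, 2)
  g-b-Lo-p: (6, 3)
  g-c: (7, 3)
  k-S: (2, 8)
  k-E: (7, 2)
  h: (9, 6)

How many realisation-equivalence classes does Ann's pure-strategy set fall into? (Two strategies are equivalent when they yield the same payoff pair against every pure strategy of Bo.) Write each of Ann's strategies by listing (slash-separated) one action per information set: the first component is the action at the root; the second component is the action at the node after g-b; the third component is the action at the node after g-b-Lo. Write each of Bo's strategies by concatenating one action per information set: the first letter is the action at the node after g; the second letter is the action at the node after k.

Ann has 27 pure strategies: g/Mid/q, g/Mid/t, g/Mid/p, g/Hi/q, g/Hi/t, g/Hi/p, g/Lo/q, g/Lo/t, g/Lo/p, k/Mid/q, k/Mid/t, k/Mid/p, k/Hi/q, k/Hi/t, k/Hi/p, k/Lo/q, k/Lo/t, k/Lo/p, h/Mid/q, h/Mid/t, h/Mid/p, h/Hi/q, h/Hi/t, h/Hi/p, h/Lo/q, h/Lo/t, h/Lo/p. Columns: bS, bE, cS, cE.
{g/Mid/q, g/Mid/t, g/Mid/p} → row (5,3) (5,3) (7,3) (7,3)
{g/Hi/q, g/Hi/t, g/Hi/p} → row (0,3) (0,3) (7,3) (7,3)
{g/Lo/q} → row (0,5) (0,5) (7,3) (7,3)
{g/Lo/t} → row (7,2) (7,2) (7,3) (7,3)
{g/Lo/p} → row (6,3) (6,3) (7,3) (7,3)
{k/Mid/q, k/Mid/t, k/Mid/p, k/Hi/q, k/Hi/t, k/Hi/p, k/Lo/q, k/Lo/t, k/Lo/p} → row (2,8) (7,2) (2,8) (7,2)
{h/Mid/q, h/Mid/t, h/Mid/p, h/Hi/q, h/Hi/t, h/Hi/p, h/Lo/q, h/Lo/t, h/Lo/p} → row (9,6) (9,6) (9,6) (9,6)
That's 7 distinct rows out of 27 strategies.

7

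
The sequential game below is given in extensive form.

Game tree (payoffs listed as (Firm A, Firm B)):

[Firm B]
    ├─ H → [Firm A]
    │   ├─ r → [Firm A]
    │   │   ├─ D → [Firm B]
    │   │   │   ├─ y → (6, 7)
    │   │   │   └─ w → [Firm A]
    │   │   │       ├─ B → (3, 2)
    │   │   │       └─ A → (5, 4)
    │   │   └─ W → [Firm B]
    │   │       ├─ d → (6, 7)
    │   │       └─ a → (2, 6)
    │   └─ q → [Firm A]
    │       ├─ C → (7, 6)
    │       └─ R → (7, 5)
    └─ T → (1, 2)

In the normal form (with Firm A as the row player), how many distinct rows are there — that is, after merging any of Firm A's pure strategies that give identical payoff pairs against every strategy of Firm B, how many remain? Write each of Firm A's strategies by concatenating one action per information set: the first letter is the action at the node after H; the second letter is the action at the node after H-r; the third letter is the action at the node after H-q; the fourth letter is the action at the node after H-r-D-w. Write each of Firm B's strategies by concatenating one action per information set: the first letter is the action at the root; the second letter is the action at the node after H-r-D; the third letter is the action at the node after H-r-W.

5

Firm A has 16 pure strategies: rDCB, rDCA, rDRB, rDRA, rWCB, rWCA, rWRB, rWRA, qDCB, qDCA, qDRB, qDRA, qWCB, qWCA, qWRB, qWRA. Columns: Hyd, Hya, Hwd, Hwa, Tyd, Tya, Twd, Twa.
{rDCB, rDRB} → row (6,7) (6,7) (3,2) (3,2) (1,2) (1,2) (1,2) (1,2)
{rDCA, rDRA} → row (6,7) (6,7) (5,4) (5,4) (1,2) (1,2) (1,2) (1,2)
{rWCB, rWCA, rWRB, rWRA} → row (6,7) (2,6) (6,7) (2,6) (1,2) (1,2) (1,2) (1,2)
{qDCB, qDCA, qWCB, qWCA} → row (7,6) (7,6) (7,6) (7,6) (1,2) (1,2) (1,2) (1,2)
{qDRB, qDRA, qWRB, qWRA} → row (7,5) (7,5) (7,5) (7,5) (1,2) (1,2) (1,2) (1,2)
That's 5 distinct rows out of 16 strategies.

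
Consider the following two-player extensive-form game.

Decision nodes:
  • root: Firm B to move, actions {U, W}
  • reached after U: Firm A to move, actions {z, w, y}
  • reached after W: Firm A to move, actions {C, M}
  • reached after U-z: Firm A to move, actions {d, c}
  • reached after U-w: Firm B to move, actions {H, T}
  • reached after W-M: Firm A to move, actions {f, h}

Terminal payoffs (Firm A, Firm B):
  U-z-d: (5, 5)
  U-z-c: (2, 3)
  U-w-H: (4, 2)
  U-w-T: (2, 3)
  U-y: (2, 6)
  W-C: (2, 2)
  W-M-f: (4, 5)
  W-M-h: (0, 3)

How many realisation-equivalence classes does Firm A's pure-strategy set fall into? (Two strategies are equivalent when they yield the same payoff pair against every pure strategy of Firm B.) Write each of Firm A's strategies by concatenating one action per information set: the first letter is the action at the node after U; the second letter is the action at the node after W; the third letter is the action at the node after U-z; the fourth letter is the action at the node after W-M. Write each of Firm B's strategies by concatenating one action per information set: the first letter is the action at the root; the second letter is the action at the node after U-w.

12

Firm A has 24 pure strategies: zCdf, zCdh, zCcf, zCch, zMdf, zMdh, zMcf, zMch, wCdf, wCdh, wCcf, wCch, wMdf, wMdh, wMcf, wMch, yCdf, yCdh, yCcf, yCch, yMdf, yMdh, yMcf, yMch. Columns: UH, UT, WH, WT.
{zCdf, zCdh} → row (5,5) (5,5) (2,2) (2,2)
{zCcf, zCch} → row (2,3) (2,3) (2,2) (2,2)
{zMdf} → row (5,5) (5,5) (4,5) (4,5)
{zMdh} → row (5,5) (5,5) (0,3) (0,3)
{zMcf} → row (2,3) (2,3) (4,5) (4,5)
{zMch} → row (2,3) (2,3) (0,3) (0,3)
{wCdf, wCdh, wCcf, wCch} → row (4,2) (2,3) (2,2) (2,2)
{wMdf, wMcf} → row (4,2) (2,3) (4,5) (4,5)
{wMdh, wMch} → row (4,2) (2,3) (0,3) (0,3)
{yCdf, yCdh, yCcf, yCch} → row (2,6) (2,6) (2,2) (2,2)
{yMdf, yMcf} → row (2,6) (2,6) (4,5) (4,5)
{yMdh, yMch} → row (2,6) (2,6) (0,3) (0,3)
That's 12 distinct rows out of 24 strategies.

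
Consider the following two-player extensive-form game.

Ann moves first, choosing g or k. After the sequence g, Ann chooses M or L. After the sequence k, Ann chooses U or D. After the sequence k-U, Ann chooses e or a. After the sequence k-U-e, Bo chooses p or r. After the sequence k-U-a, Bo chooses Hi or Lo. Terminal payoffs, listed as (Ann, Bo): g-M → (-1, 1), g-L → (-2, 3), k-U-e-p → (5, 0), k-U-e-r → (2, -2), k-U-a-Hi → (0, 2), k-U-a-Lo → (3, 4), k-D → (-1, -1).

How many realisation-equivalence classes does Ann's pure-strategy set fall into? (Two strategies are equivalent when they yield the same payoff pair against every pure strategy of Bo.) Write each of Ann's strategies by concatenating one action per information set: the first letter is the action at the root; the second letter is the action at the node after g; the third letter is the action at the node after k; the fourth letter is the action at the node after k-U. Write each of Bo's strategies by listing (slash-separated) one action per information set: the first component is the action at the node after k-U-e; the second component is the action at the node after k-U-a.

Ann has 16 pure strategies: gMUe, gMUa, gMDe, gMDa, gLUe, gLUa, gLDe, gLDa, kMUe, kMUa, kMDe, kMDa, kLUe, kLUa, kLDe, kLDa. Columns: p/Hi, p/Lo, r/Hi, r/Lo.
{gMUe, gMUa, gMDe, gMDa} → row (-1,1) (-1,1) (-1,1) (-1,1)
{gLUe, gLUa, gLDe, gLDa} → row (-2,3) (-2,3) (-2,3) (-2,3)
{kMUe, kLUe} → row (5,0) (5,0) (2,-2) (2,-2)
{kMUa, kLUa} → row (0,2) (3,4) (0,2) (3,4)
{kMDe, kMDa, kLDe, kLDa} → row (-1,-1) (-1,-1) (-1,-1) (-1,-1)
That's 5 distinct rows out of 16 strategies.

5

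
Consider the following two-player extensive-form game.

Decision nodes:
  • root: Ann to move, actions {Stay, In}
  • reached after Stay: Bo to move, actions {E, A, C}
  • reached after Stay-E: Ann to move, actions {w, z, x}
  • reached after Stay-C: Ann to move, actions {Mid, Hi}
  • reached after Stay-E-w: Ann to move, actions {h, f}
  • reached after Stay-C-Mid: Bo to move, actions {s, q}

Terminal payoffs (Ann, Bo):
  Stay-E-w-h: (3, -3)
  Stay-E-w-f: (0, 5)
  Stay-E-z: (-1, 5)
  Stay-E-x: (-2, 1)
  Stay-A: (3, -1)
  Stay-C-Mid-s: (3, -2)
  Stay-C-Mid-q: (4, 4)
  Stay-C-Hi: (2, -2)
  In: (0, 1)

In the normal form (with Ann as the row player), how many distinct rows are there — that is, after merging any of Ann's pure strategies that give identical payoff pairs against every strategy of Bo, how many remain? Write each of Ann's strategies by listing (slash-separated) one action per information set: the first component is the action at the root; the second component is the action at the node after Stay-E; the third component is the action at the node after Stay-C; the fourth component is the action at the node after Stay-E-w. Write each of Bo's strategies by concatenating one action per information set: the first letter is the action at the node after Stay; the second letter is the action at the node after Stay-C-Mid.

Ann has 24 pure strategies: Stay/w/Mid/h, Stay/w/Mid/f, Stay/w/Hi/h, Stay/w/Hi/f, Stay/z/Mid/h, Stay/z/Mid/f, Stay/z/Hi/h, Stay/z/Hi/f, Stay/x/Mid/h, Stay/x/Mid/f, Stay/x/Hi/h, Stay/x/Hi/f, In/w/Mid/h, In/w/Mid/f, In/w/Hi/h, In/w/Hi/f, In/z/Mid/h, In/z/Mid/f, In/z/Hi/h, In/z/Hi/f, In/x/Mid/h, In/x/Mid/f, In/x/Hi/h, In/x/Hi/f. Columns: Es, Eq, As, Aq, Cs, Cq.
{Stay/w/Mid/h} → row (3,-3) (3,-3) (3,-1) (3,-1) (3,-2) (4,4)
{Stay/w/Mid/f} → row (0,5) (0,5) (3,-1) (3,-1) (3,-2) (4,4)
{Stay/w/Hi/h} → row (3,-3) (3,-3) (3,-1) (3,-1) (2,-2) (2,-2)
{Stay/w/Hi/f} → row (0,5) (0,5) (3,-1) (3,-1) (2,-2) (2,-2)
{Stay/z/Mid/h, Stay/z/Mid/f} → row (-1,5) (-1,5) (3,-1) (3,-1) (3,-2) (4,4)
{Stay/z/Hi/h, Stay/z/Hi/f} → row (-1,5) (-1,5) (3,-1) (3,-1) (2,-2) (2,-2)
{Stay/x/Mid/h, Stay/x/Mid/f} → row (-2,1) (-2,1) (3,-1) (3,-1) (3,-2) (4,4)
{Stay/x/Hi/h, Stay/x/Hi/f} → row (-2,1) (-2,1) (3,-1) (3,-1) (2,-2) (2,-2)
{In/w/Mid/h, In/w/Mid/f, In/w/Hi/h, In/w/Hi/f, In/z/Mid/h, In/z/Mid/f, In/z/Hi/h, In/z/Hi/f, In/x/Mid/h, In/x/Mid/f, In/x/Hi/h, In/x/Hi/f} → row (0,1) (0,1) (0,1) (0,1) (0,1) (0,1)
That's 9 distinct rows out of 24 strategies.

9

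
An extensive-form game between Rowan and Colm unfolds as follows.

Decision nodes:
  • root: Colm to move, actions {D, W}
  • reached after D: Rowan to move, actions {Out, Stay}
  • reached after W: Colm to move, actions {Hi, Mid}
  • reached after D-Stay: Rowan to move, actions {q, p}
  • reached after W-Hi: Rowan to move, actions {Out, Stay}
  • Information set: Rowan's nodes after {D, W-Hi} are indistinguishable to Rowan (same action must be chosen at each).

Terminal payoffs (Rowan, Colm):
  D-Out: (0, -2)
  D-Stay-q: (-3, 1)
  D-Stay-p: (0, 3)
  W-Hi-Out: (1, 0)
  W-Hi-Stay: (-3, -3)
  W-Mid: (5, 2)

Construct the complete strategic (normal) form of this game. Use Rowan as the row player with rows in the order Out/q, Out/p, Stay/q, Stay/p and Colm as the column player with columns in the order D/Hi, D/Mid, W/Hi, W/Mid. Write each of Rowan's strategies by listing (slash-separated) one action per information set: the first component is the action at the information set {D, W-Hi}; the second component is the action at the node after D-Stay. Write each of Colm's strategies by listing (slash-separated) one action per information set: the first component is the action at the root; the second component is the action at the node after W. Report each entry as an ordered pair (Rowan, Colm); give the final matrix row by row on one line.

Row Out/q: D/Hi→(0,-2), D/Mid→(0,-2), W/Hi→(1,0), W/Mid→(5,2)
Row Out/p: D/Hi→(0,-2), D/Mid→(0,-2), W/Hi→(1,0), W/Mid→(5,2)
Row Stay/q: D/Hi→(-3,1), D/Mid→(-3,1), W/Hi→(-3,-3), W/Mid→(5,2)
Row Stay/p: D/Hi→(0,3), D/Mid→(0,3), W/Hi→(-3,-3), W/Mid→(5,2)

Out/q: (0,-2) (0,-2) (1,0) (5,2) | Out/p: (0,-2) (0,-2) (1,0) (5,2) | Stay/q: (-3,1) (-3,1) (-3,-3) (5,2) | Stay/p: (0,3) (0,3) (-3,-3) (5,2)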